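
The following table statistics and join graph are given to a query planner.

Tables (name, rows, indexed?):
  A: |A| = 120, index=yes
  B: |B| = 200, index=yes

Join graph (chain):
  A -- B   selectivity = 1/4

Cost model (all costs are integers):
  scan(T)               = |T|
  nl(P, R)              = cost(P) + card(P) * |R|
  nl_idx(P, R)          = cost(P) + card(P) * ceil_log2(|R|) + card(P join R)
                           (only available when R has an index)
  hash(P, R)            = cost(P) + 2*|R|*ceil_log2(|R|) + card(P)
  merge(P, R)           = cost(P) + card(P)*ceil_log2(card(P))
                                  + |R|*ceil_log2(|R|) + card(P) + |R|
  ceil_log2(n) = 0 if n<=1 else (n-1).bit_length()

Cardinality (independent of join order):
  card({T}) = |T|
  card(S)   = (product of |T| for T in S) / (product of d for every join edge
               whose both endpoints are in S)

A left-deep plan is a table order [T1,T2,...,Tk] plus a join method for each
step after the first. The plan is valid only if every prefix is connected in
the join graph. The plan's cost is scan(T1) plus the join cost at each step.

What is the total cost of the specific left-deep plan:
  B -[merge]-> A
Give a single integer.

step 1: scan B: cost=200, card=200
step 2: join A via merge
    card(P join A) = 200*120/(4) = 6000
    cost = 200 + 200*8 + 120*7 + 200 + 120 = 2960

2960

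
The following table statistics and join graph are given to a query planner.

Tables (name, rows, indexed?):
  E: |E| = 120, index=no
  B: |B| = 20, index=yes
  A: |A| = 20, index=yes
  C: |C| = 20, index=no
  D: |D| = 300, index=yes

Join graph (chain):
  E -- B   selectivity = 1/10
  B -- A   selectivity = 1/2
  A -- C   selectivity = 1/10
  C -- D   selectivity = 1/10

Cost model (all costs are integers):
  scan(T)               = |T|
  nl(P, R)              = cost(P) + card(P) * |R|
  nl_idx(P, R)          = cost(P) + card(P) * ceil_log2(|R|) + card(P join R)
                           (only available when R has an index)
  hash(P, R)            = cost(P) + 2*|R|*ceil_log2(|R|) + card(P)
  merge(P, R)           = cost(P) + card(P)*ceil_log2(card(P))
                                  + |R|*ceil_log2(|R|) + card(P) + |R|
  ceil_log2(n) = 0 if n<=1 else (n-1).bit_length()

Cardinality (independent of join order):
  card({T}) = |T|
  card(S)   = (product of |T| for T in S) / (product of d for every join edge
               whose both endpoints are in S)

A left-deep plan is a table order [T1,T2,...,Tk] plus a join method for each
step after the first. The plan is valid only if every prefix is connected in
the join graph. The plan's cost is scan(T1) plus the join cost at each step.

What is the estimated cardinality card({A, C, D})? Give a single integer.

1200

Tables in S: A(20), C(20), D(300)
Edges inside S: A-C(d=10), C-D(d=10)
numerator = 20 * 20 * 300 = 120000
denominator = 10 * 10 = 100
card(S) = 120000 / 100 = 1200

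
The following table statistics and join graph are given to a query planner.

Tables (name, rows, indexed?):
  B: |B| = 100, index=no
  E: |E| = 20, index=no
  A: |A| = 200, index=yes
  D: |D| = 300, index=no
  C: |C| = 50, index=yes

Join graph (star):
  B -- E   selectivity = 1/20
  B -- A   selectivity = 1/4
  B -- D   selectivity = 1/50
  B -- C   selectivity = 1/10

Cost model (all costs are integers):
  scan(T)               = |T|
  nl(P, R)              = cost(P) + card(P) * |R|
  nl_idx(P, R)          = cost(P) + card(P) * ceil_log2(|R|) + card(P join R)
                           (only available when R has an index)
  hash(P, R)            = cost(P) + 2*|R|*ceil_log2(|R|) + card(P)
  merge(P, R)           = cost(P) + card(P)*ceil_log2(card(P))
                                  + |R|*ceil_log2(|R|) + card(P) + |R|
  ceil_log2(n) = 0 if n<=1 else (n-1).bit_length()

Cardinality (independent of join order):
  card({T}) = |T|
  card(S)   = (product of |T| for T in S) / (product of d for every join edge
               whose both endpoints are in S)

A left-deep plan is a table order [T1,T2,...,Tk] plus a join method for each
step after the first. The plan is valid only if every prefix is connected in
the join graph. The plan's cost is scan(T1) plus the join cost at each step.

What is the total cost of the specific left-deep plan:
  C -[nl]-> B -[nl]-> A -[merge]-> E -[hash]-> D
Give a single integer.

step 1: scan C: cost=50, card=50
step 2: join B via nl
    card(P join B) = 50*100/(10) = 500
    cost = 50 + 50*100 = 5050
step 3: join A via nl
    card(P join A) = 500*200/(4) = 25000
    cost = 5050 + 500*200 = 105050
step 4: join E via merge
    card(P join E) = 25000*20/(20) = 25000
    cost = 105050 + 25000*15 + 20*5 + 25000 + 20 = 505170
step 5: join D via hash
    card(P join D) = 25000*300/(50) = 150000
    cost = 505170 + 2*300*9 + 25000 = 535570

535570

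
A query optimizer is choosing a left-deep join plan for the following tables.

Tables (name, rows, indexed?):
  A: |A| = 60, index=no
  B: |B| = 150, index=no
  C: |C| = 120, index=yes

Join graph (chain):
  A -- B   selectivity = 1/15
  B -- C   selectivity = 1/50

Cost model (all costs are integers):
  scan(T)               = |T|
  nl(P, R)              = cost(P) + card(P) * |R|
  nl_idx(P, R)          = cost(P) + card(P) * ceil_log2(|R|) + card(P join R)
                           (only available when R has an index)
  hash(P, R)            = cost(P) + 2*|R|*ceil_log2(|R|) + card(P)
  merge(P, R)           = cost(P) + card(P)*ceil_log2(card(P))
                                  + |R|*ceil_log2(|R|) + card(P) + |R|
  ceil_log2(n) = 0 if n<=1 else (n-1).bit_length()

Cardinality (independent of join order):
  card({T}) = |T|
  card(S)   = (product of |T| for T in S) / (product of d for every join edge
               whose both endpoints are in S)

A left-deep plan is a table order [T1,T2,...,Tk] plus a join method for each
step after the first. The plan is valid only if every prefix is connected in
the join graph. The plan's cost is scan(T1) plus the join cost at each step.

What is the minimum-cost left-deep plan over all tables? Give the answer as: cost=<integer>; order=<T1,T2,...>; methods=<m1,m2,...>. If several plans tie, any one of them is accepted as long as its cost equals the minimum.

Selinger DP (subsets sized 1..n):
  {A}: scan cost=60, card=60
  {B}: scan cost=150, card=150
  {C}: scan cost=120, card=120
  {AB}: card=600; try (A,hash)→1020, (B,merge)→1830, (A,merge)→1920, (B,hash)→2520, (B,nl)→9060, (A,nl)→9150; best=1020 via (A,hash)
  {BC}: card=360; try (C,nl_idx)→1560, (C,hash)→1980, (B,merge)→2430, (C,merge)→2460, (B,hash)→2640, (B,nl)→18120 …(+1); best=1560 via (C,nl_idx)
  {ABC}: card=1440; try (A,hash)→2640, (C,hash)→3300, (A,merge)→5580, (C,nl_idx)→6660, (C,merge)→8580, (A,nl)→23160 …(+1); best=2640 via (A,hash)

cost=2640; order=B,C,A; methods=nl_idx,hash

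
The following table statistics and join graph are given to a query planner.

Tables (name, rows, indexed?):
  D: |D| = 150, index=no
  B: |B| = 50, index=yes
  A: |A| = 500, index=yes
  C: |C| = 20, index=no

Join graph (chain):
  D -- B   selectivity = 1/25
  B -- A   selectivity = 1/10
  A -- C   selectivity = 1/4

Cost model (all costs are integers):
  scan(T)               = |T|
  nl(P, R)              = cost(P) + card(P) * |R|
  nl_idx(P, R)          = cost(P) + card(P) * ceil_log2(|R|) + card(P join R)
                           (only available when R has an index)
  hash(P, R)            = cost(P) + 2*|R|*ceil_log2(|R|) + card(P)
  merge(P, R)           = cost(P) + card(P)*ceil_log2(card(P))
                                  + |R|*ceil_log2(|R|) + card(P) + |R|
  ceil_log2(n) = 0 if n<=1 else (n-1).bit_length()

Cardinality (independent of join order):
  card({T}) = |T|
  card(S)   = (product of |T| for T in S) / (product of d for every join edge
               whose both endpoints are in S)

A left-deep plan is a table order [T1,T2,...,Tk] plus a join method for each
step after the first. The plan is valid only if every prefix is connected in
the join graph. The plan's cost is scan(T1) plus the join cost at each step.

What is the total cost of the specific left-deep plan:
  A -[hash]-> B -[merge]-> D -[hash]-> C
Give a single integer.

50650

step 1: scan A: cost=500, card=500
step 2: join B via hash
    card(P join B) = 500*50/(10) = 2500
    cost = 500 + 2*50*6 + 500 = 1600
step 3: join D via merge
    card(P join D) = 2500*150/(25) = 15000
    cost = 1600 + 2500*12 + 150*8 + 2500 + 150 = 35450
step 4: join C via hash
    card(P join C) = 15000*20/(4) = 75000
    cost = 35450 + 2*20*5 + 15000 = 50650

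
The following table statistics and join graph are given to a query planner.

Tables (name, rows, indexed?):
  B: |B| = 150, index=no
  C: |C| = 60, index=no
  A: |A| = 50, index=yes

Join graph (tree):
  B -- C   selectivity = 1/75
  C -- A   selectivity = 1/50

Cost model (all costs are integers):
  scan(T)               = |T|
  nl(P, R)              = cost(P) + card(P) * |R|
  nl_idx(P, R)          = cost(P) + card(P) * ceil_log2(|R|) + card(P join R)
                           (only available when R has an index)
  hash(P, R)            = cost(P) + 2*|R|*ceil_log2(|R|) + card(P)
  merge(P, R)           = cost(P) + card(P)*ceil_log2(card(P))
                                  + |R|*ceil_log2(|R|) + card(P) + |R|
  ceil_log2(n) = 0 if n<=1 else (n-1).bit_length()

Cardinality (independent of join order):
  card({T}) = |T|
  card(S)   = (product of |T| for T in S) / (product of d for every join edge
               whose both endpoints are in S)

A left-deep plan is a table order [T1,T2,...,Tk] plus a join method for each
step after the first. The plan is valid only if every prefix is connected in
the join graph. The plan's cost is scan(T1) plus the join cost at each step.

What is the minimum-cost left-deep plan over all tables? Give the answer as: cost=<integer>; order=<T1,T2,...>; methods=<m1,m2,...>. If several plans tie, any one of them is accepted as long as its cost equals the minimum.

cost=1740; order=B,C,A; methods=hash,hash

Selinger DP (subsets sized 1..n):
  {B}: scan cost=150, card=150
  {C}: scan cost=60, card=60
  {A}: scan cost=50, card=50
  {BC}: card=120; try (C,hash)→1020, (B,merge)→1830, (C,merge)→1920, (B,hash)→2520, (B,nl)→9060, (C,nl)→9150; best=1020 via (C,hash)
  {AC}: card=60; try (A,nl_idx)→480, (A,hash)→720, (C,hash)→820, (C,merge)→820, (A,merge)→830, (C,nl)→3050 …(+1); best=480 via (A,nl_idx)
  {ABC}: card=120; try (A,hash)→1740, (A,nl_idx)→1860, (B,merge)→2250, (A,merge)→2330, (B,hash)→2940, (A,nl)→7020 …(+1); best=1740 via (A,hash)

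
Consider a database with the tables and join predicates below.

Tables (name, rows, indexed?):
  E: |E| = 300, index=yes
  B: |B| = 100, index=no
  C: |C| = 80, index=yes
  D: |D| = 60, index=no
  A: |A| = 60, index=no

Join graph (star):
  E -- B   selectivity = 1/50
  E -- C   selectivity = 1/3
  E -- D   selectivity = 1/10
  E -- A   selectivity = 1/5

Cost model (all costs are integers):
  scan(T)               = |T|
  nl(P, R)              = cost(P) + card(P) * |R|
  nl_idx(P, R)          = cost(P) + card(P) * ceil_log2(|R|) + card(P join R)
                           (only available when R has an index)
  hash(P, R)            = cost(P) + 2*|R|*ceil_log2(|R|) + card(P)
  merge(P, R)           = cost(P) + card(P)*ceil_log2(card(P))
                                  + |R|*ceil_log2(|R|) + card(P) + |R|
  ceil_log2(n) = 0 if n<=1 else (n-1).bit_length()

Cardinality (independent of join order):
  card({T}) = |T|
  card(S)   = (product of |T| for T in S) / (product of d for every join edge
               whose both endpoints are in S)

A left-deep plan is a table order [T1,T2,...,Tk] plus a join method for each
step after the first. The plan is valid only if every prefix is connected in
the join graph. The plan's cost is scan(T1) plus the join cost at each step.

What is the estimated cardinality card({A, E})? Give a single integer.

Tables in S: A(60), E(300)
Edges inside S: E-A(d=5)
numerator = 60 * 300 = 18000
denominator = 5 = 5
card(S) = 18000 / 5 = 3600

3600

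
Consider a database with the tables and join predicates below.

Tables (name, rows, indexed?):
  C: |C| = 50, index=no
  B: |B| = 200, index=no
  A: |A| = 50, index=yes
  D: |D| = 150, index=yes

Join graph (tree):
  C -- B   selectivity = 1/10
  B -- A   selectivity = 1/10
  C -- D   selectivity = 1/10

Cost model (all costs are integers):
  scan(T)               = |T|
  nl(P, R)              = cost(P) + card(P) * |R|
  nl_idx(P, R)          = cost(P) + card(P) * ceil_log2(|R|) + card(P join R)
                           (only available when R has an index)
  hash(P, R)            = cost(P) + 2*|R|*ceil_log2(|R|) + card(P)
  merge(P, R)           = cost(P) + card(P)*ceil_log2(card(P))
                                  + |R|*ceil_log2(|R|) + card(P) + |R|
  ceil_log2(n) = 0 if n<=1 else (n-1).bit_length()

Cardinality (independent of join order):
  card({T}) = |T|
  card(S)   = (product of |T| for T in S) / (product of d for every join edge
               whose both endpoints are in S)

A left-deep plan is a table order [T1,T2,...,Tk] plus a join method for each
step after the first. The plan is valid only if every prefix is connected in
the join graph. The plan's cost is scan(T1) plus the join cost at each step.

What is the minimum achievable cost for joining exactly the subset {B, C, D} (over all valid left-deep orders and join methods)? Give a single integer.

Selinger DP over subsets of {B,C,D}:
  {C}: scan cost=50, card=50
  {B}: scan cost=200, card=200
  {D}: scan cost=150, card=150
  {BC}: card=1000; try (C,hash)→1000, (B,merge)→2200, (C,merge)→2350, (B,hash)→3300, (B,nl)→10050, (C,nl)→10200; best=1000 via (C,hash)
  {CD}: card=750; try (C,hash)→900, (D,nl_idx)→1200, (D,merge)→1750, (C,merge)→1850, (D,hash)→2500, (D,nl)→7550 …(+1); best=900 via (C,hash)
  {BCD}: card=15000; try (D,hash)→4400, (B,hash)→4850, (B,merge)→10950, (D,merge)→13350, (D,nl_idx)→24000, (B,nl)→150900 …(+1); best=4400 via (D,hash)

4400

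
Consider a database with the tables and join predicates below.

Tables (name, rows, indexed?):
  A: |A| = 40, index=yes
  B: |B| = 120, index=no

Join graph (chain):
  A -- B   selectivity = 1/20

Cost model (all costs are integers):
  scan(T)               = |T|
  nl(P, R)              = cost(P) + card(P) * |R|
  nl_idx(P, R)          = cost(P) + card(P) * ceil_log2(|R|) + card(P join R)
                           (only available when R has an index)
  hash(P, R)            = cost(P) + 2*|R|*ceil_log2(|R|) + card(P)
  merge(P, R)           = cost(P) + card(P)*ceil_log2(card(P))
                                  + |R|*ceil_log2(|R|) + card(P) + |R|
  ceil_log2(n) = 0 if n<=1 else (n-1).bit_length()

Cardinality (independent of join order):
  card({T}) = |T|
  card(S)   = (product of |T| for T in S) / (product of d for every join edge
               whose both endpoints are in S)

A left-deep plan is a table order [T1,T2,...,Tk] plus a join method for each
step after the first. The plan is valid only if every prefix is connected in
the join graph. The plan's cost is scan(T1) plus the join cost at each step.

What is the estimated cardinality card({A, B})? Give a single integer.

Tables in S: A(40), B(120)
Edges inside S: A-B(d=20)
numerator = 40 * 120 = 4800
denominator = 20 = 20
card(S) = 4800 / 20 = 240

240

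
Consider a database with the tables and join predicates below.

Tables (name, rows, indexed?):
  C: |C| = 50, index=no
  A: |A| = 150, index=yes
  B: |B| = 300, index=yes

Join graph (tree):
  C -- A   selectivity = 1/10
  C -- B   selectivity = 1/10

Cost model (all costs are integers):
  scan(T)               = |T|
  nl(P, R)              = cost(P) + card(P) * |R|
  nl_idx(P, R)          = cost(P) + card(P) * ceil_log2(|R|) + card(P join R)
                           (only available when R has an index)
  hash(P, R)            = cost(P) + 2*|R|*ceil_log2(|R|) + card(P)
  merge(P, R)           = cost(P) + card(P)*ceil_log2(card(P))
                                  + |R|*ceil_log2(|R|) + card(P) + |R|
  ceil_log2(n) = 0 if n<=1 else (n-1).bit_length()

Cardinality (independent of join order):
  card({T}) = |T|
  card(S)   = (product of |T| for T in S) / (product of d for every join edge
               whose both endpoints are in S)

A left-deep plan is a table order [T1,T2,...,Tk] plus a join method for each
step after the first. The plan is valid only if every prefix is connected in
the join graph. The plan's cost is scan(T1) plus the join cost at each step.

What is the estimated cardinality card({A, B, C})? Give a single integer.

22500

Tables in S: A(150), B(300), C(50)
Edges inside S: C-A(d=10), C-B(d=10)
numerator = 150 * 300 * 50 = 2250000
denominator = 10 * 10 = 100
card(S) = 2250000 / 100 = 22500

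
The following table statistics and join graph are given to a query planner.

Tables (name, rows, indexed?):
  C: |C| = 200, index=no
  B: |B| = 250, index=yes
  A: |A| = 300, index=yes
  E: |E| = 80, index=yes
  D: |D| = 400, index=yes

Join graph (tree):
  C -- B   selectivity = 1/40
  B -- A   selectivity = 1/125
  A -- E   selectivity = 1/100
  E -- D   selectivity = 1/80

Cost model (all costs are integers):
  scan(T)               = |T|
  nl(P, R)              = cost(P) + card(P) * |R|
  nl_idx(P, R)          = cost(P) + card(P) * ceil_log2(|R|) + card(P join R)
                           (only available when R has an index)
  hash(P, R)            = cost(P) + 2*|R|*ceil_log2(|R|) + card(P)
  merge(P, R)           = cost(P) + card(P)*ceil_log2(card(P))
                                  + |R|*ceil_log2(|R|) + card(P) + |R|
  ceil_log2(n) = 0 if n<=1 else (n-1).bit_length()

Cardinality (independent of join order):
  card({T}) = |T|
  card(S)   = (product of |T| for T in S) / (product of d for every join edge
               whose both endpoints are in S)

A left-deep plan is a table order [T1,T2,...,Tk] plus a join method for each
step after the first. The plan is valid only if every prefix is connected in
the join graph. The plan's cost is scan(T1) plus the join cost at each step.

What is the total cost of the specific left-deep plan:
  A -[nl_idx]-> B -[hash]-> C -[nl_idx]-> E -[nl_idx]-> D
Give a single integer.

64100

step 1: scan A: cost=300, card=300
step 2: join B via nl_idx
    card(P join B) = 300*250/(125) = 600
    cost = 300 + 300*8 + 600 = 3300
step 3: join C via hash
    card(P join C) = 600*200/(40) = 3000
    cost = 3300 + 2*200*8 + 600 = 7100
step 4: join E via nl_idx
    card(P join E) = 3000*80/(100) = 2400
    cost = 7100 + 3000*7 + 2400 = 30500
step 5: join D via nl_idx
    card(P join D) = 2400*400/(80) = 12000
    cost = 30500 + 2400*9 + 12000 = 64100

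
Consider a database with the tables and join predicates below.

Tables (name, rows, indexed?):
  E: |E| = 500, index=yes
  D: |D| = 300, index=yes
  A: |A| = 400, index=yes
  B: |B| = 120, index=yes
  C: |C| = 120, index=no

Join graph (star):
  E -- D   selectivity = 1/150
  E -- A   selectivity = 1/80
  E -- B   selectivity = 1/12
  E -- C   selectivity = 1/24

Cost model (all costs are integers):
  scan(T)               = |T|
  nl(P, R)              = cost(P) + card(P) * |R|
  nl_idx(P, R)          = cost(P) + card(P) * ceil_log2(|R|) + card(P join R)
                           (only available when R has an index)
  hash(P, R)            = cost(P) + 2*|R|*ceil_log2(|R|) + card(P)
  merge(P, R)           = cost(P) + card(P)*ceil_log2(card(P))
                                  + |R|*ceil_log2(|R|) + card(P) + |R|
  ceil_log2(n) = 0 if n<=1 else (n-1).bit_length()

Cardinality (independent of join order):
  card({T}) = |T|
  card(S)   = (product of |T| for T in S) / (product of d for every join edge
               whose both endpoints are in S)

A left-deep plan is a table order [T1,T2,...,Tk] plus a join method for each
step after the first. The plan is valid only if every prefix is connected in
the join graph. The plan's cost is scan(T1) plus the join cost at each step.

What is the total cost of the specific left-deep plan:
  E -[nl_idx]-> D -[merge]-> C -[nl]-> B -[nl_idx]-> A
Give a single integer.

1317960

step 1: scan E: cost=500, card=500
step 2: join D via nl_idx
    card(P join D) = 500*300/(150) = 1000
    cost = 500 + 500*9 + 1000 = 6000
step 3: join C via merge
    card(P join C) = 1000*120/(24) = 5000
    cost = 6000 + 1000*10 + 120*7 + 1000 + 120 = 17960
step 4: join B via nl
    card(P join B) = 5000*120/(12) = 50000
    cost = 17960 + 5000*120 = 617960
step 5: join A via nl_idx
    card(P join A) = 50000*400/(80) = 250000
    cost = 617960 + 50000*9 + 250000 = 1317960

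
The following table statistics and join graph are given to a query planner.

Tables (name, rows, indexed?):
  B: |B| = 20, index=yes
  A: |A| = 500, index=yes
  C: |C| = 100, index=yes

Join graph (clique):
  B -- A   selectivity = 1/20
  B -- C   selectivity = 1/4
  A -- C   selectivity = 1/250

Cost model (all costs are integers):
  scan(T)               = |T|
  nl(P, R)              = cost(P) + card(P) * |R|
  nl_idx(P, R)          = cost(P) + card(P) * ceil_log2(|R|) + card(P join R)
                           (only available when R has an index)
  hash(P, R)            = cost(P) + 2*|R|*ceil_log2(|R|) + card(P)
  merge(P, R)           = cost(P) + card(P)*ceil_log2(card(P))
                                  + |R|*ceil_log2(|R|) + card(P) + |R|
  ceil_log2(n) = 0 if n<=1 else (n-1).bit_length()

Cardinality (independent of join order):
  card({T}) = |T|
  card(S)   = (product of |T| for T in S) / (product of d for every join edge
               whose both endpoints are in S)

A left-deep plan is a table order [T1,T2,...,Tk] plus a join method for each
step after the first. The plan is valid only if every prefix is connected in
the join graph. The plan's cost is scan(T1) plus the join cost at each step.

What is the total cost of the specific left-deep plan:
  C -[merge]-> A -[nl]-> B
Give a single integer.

9900

step 1: scan C: cost=100, card=100
step 2: join A via merge
    card(P join A) = 100*500/(250) = 200
    cost = 100 + 100*7 + 500*9 + 100 + 500 = 5900
step 3: join B via nl
    card(P join B) = 200*20/(20*4) = 50
    cost = 5900 + 200*20 = 9900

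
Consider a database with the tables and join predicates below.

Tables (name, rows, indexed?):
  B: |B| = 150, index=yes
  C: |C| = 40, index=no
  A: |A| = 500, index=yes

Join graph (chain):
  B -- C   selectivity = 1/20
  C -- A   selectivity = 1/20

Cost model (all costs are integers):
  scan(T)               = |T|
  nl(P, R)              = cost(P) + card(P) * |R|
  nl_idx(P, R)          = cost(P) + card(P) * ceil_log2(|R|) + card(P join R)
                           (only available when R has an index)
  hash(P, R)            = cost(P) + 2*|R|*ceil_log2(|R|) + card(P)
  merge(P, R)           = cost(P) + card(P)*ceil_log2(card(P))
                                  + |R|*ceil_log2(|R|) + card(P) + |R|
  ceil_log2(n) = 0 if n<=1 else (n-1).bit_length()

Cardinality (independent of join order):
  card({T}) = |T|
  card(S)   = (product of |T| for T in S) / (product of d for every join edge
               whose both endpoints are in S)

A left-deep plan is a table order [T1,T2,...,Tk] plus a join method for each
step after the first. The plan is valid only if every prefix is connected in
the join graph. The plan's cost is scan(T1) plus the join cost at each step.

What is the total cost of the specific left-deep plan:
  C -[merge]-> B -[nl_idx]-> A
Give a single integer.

11870

step 1: scan C: cost=40, card=40
step 2: join B via merge
    card(P join B) = 40*150/(20) = 300
    cost = 40 + 40*6 + 150*8 + 40 + 150 = 1670
step 3: join A via nl_idx
    card(P join A) = 300*500/(20) = 7500
    cost = 1670 + 300*9 + 7500 = 11870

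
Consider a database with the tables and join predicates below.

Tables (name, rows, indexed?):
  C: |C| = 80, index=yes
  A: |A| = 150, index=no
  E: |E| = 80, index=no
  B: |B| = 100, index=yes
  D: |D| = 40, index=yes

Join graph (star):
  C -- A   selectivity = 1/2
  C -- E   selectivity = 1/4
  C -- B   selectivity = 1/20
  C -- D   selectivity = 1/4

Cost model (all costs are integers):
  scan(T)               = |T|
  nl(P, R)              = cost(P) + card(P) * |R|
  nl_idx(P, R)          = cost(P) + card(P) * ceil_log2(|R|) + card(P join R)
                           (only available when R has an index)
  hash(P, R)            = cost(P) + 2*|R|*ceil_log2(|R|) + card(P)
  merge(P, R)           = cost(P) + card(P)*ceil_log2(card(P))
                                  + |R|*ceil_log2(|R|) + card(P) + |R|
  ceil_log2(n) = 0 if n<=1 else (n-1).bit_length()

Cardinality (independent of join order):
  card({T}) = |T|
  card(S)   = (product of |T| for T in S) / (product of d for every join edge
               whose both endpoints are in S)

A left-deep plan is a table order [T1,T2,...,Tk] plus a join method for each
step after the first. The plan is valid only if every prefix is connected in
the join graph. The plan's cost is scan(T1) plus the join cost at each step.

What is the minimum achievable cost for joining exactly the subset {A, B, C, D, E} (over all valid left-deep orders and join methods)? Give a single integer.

Selinger DP over subsets of {A,B,C,D,E}:
  {C}: scan cost=80, card=80
  {A}: scan cost=150, card=150
  {E}: scan cost=80, card=80
  {B}: scan cost=100, card=100
  {D}: scan cost=40, card=40
  {AC}: card=6000; try (C,hash)→1420, (A,merge)→2070, (C,merge)→2140, (A,hash)→2560, (C,nl_idx)→7200, (A,nl)→12080 …(+1); best=1420 via (C,hash)
  {CE}: card=1600; try (E,hash)→1280, (C,hash)→1280, (E,merge)→1360, (C,merge)→1360, (C,nl_idx)→2240, (E,nl)→6480 …(+1); best=1280 via (E,hash)
  {BC}: card=400; try (B,nl_idx)→1040, (C,nl_idx)→1200, (C,hash)→1320, (B,merge)→1520, (C,merge)→1540, (B,hash)→1560 …(+2); best=1040 via (B,nl_idx)
  {CD}: card=800; try (D,hash)→640, (C,merge)→960, (D,merge)→1000, (C,nl_idx)→1120, (C,hash)→1200, (D,nl_idx)→1360 …(+2); best=640 via (D,hash)
  {ACE}: card=120000; try (A,hash)→5280, (E,hash)→8540, (A,merge)→21830, (E,merge)→86060, (A,nl)→241280, (E,nl)→481420; best=5280 via (A,hash)
  {ABC}: card=30000; try (A,hash)→3840, (A,merge)→6390, (B,hash)→8820, (A,nl)→61040, (B,nl_idx)→73420, (B,merge)→86220 …(+1); best=3840 via (A,hash)
  {ACD}: card=60000; try (A,hash)→3840, (D,hash)→7900, (A,merge)→10790, (D,merge)→85700, (D,nl_idx)→97420, (A,nl)→120640 …(+1); best=3840 via (A,hash)
  {BCE}: card=8000; try (E,hash)→2560, (B,hash)→4280, (E,merge)→5680, (B,nl_idx)→20480, (B,merge)→21280, (E,nl)→33040 …(+1); best=2560 via (E,hash)
  {CDE}: card=16000; try (E,hash)→2560, (D,hash)→3360, (E,merge)→10080, (D,merge)→20760, (D,nl_idx)→26880, (E,nl)→64640 …(+1); best=2560 via (E,hash)
  {BCD}: card=4000; try (D,hash)→1920, (B,hash)→2840, (D,merge)→5320, (D,nl_idx)→7440, (B,merge)→10240, (B,nl_idx)→10240 …(+2); best=1920 via (D,hash)
  {ABCE}: card=600000; try (A,hash)→12960, (E,hash)→34960, (A,merge)→115910, (B,hash)→126680, (E,merge)→484480, (A,nl)→1202560 …(+4); best=12960 via (A,hash)
  {ACDE}: card=1200000; try (A,hash)→20960, (E,hash)→64960, (D,hash)→125760, (A,merge)→243910, (E,merge)→1024480, (D,nl_idx)→1925280 …(+4); best=20960 via (A,hash)
  {ABCD}: card=300000; try (A,hash)→8320, (D,hash)→34320, (A,merge)→55270, (B,hash)→65240, (D,nl_idx)→483840, (D,merge)→484120 …(+5); best=8320 via (A,hash)
  {BCDE}: card=80000; try (E,hash)→7040, (D,hash)→11040, (B,hash)→19960, (E,merge)→54560, (D,merge)→114840, (D,nl_idx)→130560 …(+5); best=7040 via (E,hash)
  {ABCDE}: card=6000000; try (A,hash)→89440, (E,hash)→309440, (D,hash)→613440, (B,hash)→1222360, (A,merge)→1448390, (E,merge)→6008960 …(+8); best=89440 via (A,hash)

89440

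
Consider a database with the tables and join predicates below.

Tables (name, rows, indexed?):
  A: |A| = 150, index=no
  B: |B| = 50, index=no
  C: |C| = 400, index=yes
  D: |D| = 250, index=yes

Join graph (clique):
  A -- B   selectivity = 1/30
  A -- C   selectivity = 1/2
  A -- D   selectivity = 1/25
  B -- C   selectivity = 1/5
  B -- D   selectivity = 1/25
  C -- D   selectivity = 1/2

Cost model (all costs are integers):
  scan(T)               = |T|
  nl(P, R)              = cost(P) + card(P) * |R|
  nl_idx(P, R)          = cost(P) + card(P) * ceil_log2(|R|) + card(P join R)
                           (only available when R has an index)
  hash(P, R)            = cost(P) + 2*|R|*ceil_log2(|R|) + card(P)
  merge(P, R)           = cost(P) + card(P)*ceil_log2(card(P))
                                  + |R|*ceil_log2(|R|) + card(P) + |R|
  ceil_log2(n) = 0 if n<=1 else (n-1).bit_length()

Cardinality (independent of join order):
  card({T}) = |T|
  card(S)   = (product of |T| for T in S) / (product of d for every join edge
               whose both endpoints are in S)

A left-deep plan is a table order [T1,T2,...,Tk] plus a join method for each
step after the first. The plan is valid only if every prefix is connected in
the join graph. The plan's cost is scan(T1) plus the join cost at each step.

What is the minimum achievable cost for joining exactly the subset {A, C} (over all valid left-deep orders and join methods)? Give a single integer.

Selinger DP over subsets of {A,C}:
  {A}: scan cost=150, card=150
  {C}: scan cost=400, card=400
  {AC}: card=30000; try (A,hash)→3200, (C,merge)→5500, (A,merge)→5750, (C,hash)→7500, (C,nl_idx)→31500, (C,nl)→60150 …(+1); best=3200 via (A,hash)

3200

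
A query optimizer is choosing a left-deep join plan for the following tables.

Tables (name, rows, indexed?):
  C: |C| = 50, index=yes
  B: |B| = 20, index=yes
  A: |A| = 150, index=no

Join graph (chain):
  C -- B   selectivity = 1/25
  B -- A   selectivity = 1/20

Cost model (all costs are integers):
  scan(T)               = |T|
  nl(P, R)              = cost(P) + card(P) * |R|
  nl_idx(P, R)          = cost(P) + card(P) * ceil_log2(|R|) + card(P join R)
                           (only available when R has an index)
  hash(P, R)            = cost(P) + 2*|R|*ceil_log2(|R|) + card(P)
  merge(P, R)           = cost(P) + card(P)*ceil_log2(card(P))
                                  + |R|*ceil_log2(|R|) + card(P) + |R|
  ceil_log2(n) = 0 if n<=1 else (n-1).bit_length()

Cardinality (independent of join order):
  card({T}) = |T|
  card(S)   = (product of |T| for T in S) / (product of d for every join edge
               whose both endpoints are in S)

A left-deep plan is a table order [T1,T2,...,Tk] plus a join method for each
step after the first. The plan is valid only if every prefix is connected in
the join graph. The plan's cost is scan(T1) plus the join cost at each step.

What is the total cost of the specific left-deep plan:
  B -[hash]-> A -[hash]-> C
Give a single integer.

3190

step 1: scan B: cost=20, card=20
step 2: join A via hash
    card(P join A) = 20*150/(20) = 150
    cost = 20 + 2*150*8 + 20 = 2440
step 3: join C via hash
    card(P join C) = 150*50/(25) = 300
    cost = 2440 + 2*50*6 + 150 = 3190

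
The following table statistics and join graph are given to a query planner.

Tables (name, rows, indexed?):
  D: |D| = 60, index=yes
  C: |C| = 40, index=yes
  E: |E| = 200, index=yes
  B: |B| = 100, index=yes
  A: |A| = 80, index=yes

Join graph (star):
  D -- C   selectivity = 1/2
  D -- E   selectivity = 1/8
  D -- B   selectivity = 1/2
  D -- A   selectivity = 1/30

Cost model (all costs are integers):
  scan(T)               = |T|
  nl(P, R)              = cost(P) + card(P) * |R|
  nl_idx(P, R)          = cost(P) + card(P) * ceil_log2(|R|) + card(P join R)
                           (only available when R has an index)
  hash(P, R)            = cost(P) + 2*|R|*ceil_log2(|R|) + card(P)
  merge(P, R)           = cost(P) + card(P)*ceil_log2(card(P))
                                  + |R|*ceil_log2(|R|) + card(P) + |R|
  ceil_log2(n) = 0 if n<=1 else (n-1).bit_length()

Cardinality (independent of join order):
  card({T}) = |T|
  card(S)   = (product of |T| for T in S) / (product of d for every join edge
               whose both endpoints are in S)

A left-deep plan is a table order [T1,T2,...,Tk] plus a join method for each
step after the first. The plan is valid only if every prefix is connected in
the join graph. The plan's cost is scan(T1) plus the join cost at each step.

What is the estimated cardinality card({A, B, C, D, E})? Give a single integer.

Tables in S: A(80), B(100), C(40), D(60), E(200)
Edges inside S: D-C(d=2), D-E(d=8), D-B(d=2), D-A(d=30)
numerator = 80 * 100 * 40 * 60 * 200 = 3840000000
denominator = 2 * 8 * 2 * 30 = 960
card(S) = 3840000000 / 960 = 4000000

4000000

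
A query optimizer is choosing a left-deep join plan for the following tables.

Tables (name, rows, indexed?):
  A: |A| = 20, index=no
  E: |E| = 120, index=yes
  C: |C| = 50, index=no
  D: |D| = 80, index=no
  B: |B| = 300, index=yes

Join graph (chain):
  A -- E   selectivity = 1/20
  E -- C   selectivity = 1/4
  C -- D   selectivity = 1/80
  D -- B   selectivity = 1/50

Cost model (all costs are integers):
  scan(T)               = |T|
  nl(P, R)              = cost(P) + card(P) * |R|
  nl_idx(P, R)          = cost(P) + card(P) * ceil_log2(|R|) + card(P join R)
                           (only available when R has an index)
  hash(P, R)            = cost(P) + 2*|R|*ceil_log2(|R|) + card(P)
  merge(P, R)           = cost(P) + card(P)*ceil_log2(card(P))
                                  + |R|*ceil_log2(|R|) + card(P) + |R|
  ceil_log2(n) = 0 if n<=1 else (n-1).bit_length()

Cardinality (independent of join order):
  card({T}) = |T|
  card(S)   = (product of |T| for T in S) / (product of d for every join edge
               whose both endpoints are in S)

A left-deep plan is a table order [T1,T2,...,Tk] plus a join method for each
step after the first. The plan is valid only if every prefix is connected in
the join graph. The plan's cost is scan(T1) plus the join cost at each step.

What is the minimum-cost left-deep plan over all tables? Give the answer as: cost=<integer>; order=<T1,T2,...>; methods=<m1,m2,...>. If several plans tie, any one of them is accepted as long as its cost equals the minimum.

cost=10520; order=A,E,C,D,B; methods=nl_idx,hash,hash,hash

Selinger DP (subsets sized 1..n):
  {A}: scan cost=20, card=20
  {E}: scan cost=120, card=120
  {C}: scan cost=50, card=50
  {D}: scan cost=80, card=80
  {B}: scan cost=300, card=300
  {AE}: card=120; try (E,nl_idx)→280, (A,hash)→440, (E,merge)→1100, (A,merge)→1200, (E,hash)→1720, (E,nl)→2420 …(+1); best=280 via (E,nl_idx)
  {CE}: card=1500; try (C,hash)→840, (E,merge)→1360, (C,merge)→1430, (E,hash)→1780, (E,nl_idx)→1900, (E,nl)→6050 …(+1); best=840 via (C,hash)
  {CD}: card=50; try (C,hash)→760, (D,merge)→1040, (C,merge)→1070, (D,hash)→1220, (D,nl)→4050, (C,nl)→4080; best=760 via (C,hash)
  {BD}: card=480; try (B,nl_idx)→1280, (D,hash)→1720, (B,merge)→3720, (D,merge)→3940, (B,hash)→5560, (B,nl)→24080 …(+1); best=1280 via (B,nl_idx)
  {ACE}: card=1500; try (C,hash)→1000, (C,merge)→1590, (A,hash)→2540, (C,nl)→6280, (A,merge)→18960, (A,nl)→30840; best=1000 via (C,hash)
  {CDE}: card=1500; try (E,merge)→2070, (E,hash)→2490, (E,nl_idx)→2610, (D,hash)→3460, (E,nl)→6760, (D,merge)→19480 …(+1); best=2070 via (E,merge)
  {BCD}: card=300; try (B,nl_idx)→1510, (C,hash)→2360, (B,merge)→4110, (B,hash)→6210, (C,merge)→6430, (B,nl)→15760 …(+1); best=1510 via (B,nl_idx)
  {ACDE}: card=1500; try (D,hash)→3620, (A,hash)→3770, (D,merge)→19640, (A,merge)→20190, (A,nl)→32070, (D,nl)→121000; best=3620 via (D,hash)
  {BCDE}: card=9000; try (E,hash)→3490, (E,merge)→5470, (B,hash)→8970, (E,nl_idx)→12610, (B,merge)→23070, (B,nl_idx)→24570 …(+2); best=3490 via (E,hash)
  {ABCDE}: card=9000; try (B,hash)→10520, (A,hash)→12690, (B,merge)→24620, (B,nl_idx)→26120, (A,merge)→138610, (A,nl)→183490 …(+1); best=10520 via (B,hash)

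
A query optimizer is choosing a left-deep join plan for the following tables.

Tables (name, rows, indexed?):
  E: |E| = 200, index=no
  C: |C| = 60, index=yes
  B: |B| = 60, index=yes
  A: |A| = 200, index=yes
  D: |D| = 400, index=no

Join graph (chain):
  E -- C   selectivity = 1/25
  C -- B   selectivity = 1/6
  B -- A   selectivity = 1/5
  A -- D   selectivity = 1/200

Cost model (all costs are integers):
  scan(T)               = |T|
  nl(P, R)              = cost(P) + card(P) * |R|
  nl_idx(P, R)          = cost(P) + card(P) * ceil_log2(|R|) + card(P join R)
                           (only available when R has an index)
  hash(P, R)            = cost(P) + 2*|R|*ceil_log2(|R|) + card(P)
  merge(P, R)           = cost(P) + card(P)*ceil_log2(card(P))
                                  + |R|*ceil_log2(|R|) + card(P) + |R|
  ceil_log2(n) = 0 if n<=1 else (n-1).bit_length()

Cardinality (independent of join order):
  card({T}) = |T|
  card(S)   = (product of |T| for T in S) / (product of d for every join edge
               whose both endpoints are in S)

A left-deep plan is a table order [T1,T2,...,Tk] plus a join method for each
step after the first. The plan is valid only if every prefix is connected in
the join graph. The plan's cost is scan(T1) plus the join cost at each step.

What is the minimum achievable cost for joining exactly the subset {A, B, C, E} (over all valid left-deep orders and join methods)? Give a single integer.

10320

Selinger DP over subsets of {A,B,C,E}:
  {E}: scan cost=200, card=200
  {C}: scan cost=60, card=60
  {B}: scan cost=60, card=60
  {A}: scan cost=200, card=200
  {CE}: card=480; try (C,hash)→1120, (C,nl_idx)→1880, (E,merge)→2280, (C,merge)→2420, (E,hash)→3320, (E,nl)→12060 …(+1); best=1120 via (C,hash)
  {BC}: card=600; try (C,hash)→840, (B,hash)→840, (C,merge)→900, (B,merge)→900, (C,nl_idx)→1020, (B,nl_idx)→1020 …(+2); best=840 via (C,hash)
  {AB}: card=2400; try (B,hash)→1120, (A,merge)→2280, (B,merge)→2420, (A,nl_idx)→2940, (A,hash)→3320, (B,nl_idx)→3800 …(+2); best=1120 via (B,hash)
  {BCE}: card=4800; try (B,hash)→2320, (E,hash)→4640, (B,merge)→6340, (B,nl_idx)→8800, (E,merge)→9240, (B,nl)→29920 …(+1); best=2320 via (B,hash)
  {ABC}: card=24000; try (C,hash)→4240, (A,hash)→4640, (A,merge)→9240, (A,nl_idx)→29640, (C,merge)→32740, (C,nl_idx)→39520 …(+2); best=4240 via (C,hash)
  {ABCE}: card=192000; try (A,hash)→10320, (E,hash)→31440, (A,merge)→71320, (A,nl_idx)→232720, (E,merge)→390040, (A,nl)→962320 …(+1); best=10320 via (A,hash)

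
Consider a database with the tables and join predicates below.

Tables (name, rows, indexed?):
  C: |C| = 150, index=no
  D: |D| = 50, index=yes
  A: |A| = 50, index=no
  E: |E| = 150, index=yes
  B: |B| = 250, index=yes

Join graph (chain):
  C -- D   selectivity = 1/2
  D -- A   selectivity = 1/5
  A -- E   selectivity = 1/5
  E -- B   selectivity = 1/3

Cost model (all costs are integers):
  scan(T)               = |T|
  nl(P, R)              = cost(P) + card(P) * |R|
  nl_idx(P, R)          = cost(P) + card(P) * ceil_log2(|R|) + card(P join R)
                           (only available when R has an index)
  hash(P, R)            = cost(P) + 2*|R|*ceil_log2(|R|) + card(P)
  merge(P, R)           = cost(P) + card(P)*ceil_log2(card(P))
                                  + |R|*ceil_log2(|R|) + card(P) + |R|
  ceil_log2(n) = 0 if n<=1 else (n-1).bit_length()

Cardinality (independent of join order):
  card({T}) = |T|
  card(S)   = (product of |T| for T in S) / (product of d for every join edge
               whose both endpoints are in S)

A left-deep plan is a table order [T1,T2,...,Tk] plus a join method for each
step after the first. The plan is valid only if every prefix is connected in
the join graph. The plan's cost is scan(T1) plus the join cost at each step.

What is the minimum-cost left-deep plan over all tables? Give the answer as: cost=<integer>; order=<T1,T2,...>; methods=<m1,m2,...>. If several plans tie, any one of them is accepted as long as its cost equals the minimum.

cost=1149400; order=E,A,D,C,B; methods=hash,hash,hash,hash

Selinger DP (subsets sized 1..n):
  {C}: scan cost=150, card=150
  {D}: scan cost=50, card=50
  {A}: scan cost=50, card=50
  {E}: scan cost=150, card=150
  {B}: scan cost=250, card=250
  {CD}: card=3750; try (D,hash)→900, (C,merge)→1750, (D,merge)→1850, (C,hash)→2500, (D,nl_idx)→4800, (C,nl)→7550 …(+1); best=900 via (D,hash)
  {AD}: card=500; try (D,hash)→700, (A,hash)→700, (D,merge)→750, (A,merge)→750, (D,nl_idx)→850, (D,nl)→2550 …(+1); best=700 via (D,hash)
  {AE}: card=1500; try (A,hash)→900, (E,merge)→1750, (A,merge)→1850, (E,nl_idx)→1950, (E,hash)→2500, (E,nl)→7550 …(+1); best=900 via (A,hash)
  {BE}: card=12500; try (E,hash)→2900, (B,merge)→3750, (E,merge)→3850, (B,hash)→4300, (B,nl_idx)→13850, (E,nl_idx)→14750 …(+2); best=2900 via (E,hash)
  {ACD}: card=37500; try (C,hash)→3600, (A,hash)→5250, (C,merge)→7050, (A,merge)→50000, (C,nl)→75700, (A,nl)→188400; best=3600 via (C,hash)
  {ADE}: card=15000; try (D,hash)→3000, (E,hash)→3600, (E,merge)→7050, (D,merge)→19250, (E,nl_idx)→19700, (D,nl_idx)→24900 …(+2); best=3000 via (D,hash)
  {ABE}: card=125000; try (B,hash)→6400, (A,hash)→16000, (B,merge)→21150, (B,nl_idx)→137900, (A,merge)→190750, (B,nl)→375900 …(+1); best=6400 via (B,hash)
  {ACDE}: card=1125000; try (C,hash)→20400, (E,hash)→43500, (C,merge)→229350, (E,merge)→642450, (E,nl_idx)→1428600, (C,nl)→2253000 …(+1); best=20400 via (C,hash)
  {ABDE}: card=1250000; try (B,hash)→22000, (D,hash)→132000, (B,merge)→230250, (B,nl_idx)→1373000, (D,nl_idx)→2006400, (D,merge)→2256750 …(+2); best=22000 via (B,hash)
  {ABCDE}: card=93750000; try (B,hash)→1149400, (C,hash)→1274400, (B,merge)→24772650, (C,merge)→27523350, (B,nl_idx)→102770400, (C,nl)→187522000 …(+1); best=1149400 via (B,hash)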